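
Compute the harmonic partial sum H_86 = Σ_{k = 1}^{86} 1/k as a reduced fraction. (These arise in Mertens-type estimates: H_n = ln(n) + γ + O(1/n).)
H_86 = 3698356445237207772956045432953649519/734184632222154704090370027645633600

Direct summation: H_86 = 1 + 1/2 + ... + 1/86. The least common denominator is lcm(1, ..., 86) = 8076030954443701744994070304101969600; over this denominator the numerator is 8076030954443701744994070304101969600 + 4038015477221850872497035152050984800 + 2692010318147900581664690101367323200 + 2019007738610925436248517576025492400 + 1615206190888740348998814060820393920 + 1346005159073950290832345050683661600 + 1153718707777671677856295757728852800 + 1009503869305462718124258788012746200 + 897336772715966860554896700455774400 + 807603095444370174499407030410196960 + 734184632222154704090370027645633600 + 673002579536975145416172525341830800 + 621233150341823211153390023392459200 + 576859353888835838928147878864426400 + 538402063629580116332938020273464640 + 504751934652731359062129394006373100 + 475060644379041279117298253182468800 + 448668386357983430277448350227887200 + 425054260760194828683898437057998400 + 403801547722185087249703515205098480 + 384572902592557225952098585909617600 + 367092316111077352045185013822816800 + 351131780627987032391046534960955200 + 336501289768487572708086262670915400 + 323041238177748069799762812164078784 + 310616575170911605576695011696229600 + 299112257571988953518298900151924800 + 288429676944417919464073939432213200 + 278483826015300060172209320831102400 + 269201031814790058166469010136732320 + 260517127562700056290131300132321600 + 252375967326365679531064697003186550 + 244728210740718234696790009215211200 + 237530322189520639558649126591234400 + 230743741555534335571259151545770560 + 224334193178991715138724175113943600 + 218271106876856803918758656867620800 + 212527130380097414341949218528999200 + 207077716780607737051130007797486400 + 201900773861092543624851757602549240 + 196976364742529310853513909856145600 + 192286451296278612976049292954808800 + 187814673359155854534745821025627200 + 183546158055538676022592506911408400 + 179467354543193372110979340091154880 + 175565890313993516195523267480477600 + 171830445839227696702001495831956800 + 168250644884243786354043131335457700 + 164816958253953096836613679675550400 + 161520619088874034899881406082039392 + 158353548126347093039099417727489600 + 155308287585455802788347505848114800 + 152377942536673617830076798190603200 + 149556128785994476759149450075962400 + 146836926444430940818074005529126720 + 144214838472208959732036969716106600 + 141684753586731609561299479019332800 + 139241913007650030086104660415551200 + 136881880583791554999899496679694400 + 134600515907395029083234505068366160 + 132393950072847569590066726296753600 + 130258563781350028145065650066160800 + 128190967530852408650699528636539200 + 126187983663182839765532348501593275 + 124246630068364642230678004678491840 + 122364105370359117348395004607605600 + 120537775439458234999911497076148800 + 118765161094760319779324563295617200 + 117043926875995677463682178320318400 + 115371870777767167785629575772885280 + 113746914851319742887240426818337600 + 112167096589495857569362087556971800 + 110630561019776736232795483617835200 + 109135553438428401959379328433810400 + 107680412725916023266587604054692928 + 106263565190048707170974609264499600 + 104883518888879243441481432520804800 + 103538858390303868525565003898743200 + 102228239929667110696127472203822400 + 100950386930546271812425878801274620 + 99704085857329651172766300050641600 + 98488182371264655426756954928072800 + 97301577764381948734868316916891200 + 96143225648139306488024646477404400 + 95012128875808255823459650636493760 + 93907336679577927267372910512813600 = 40681920897609285502516499762490144709, so H_86 = 40681920897609285502516499762490144709/8076030954443701744994070304101969600; reducing by gcd(40681920897609285502516499762490144709, 8076030954443701744994070304101969600) = 11 gives 3698356445237207772956045432953649519/734184632222154704090370027645633600 ≈ 5.03737. (The PNT-adjacent estimate ln(86) + γ ≈ 5.03156 matches within O(1/n).)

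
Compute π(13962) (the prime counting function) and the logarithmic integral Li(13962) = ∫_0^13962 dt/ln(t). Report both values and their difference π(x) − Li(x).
π(13962) = 1648;  Li(13962) ≈ 1668.28;  π(x) − Li(x) ≈ -20.28.

Direct count of primes ≤ 13962 gives π(13962) = 1648. Numerical evaluation of the logarithmic integral gives Li(13962) ≈ 1668.28. The difference π(x) − Li(x) ≈ -20.28 is typically negative for small/moderate x (Li(x) overestimates), though Littlewood's theorem shows this sign changes infinitely often.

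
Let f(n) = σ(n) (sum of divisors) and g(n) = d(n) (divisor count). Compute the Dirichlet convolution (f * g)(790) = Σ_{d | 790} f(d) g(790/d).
(σ * d)(790) = 3280

Divisors of 790: [1, 2, 5, 10, 79, 158, 395, 790]. For each d | 790:
  d = 1: σ(1) · d(790/1) = 1 · 8 = 8
  d = 2: σ(2) · d(790/2) = 3 · 4 = 12
  d = 5: σ(5) · d(790/5) = 6 · 4 = 24
  d = 10: σ(10) · d(790/10) = 18 · 2 = 36
  d = 79: σ(79) · d(790/79) = 80 · 4 = 320
  d = 158: σ(158) · d(790/158) = 240 · 2 = 480
  d = 395: σ(395) · d(790/395) = 480 · 2 = 960
  d = 790: σ(790) · d(790/790) = 1440 · 1 = 1440
Summing: (σ * d)(790) = 8 + 12 + 24 + 36 + 320 + 480 + 960 + 1440 = 3280.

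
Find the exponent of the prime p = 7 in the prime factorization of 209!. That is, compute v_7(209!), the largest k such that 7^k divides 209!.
v_7(209!) = 33

Legendre's formula: v_p(n!) = Σ_{k ≥ 1} ⌊n / p^k⌋. For p = 7, n = 209, the terms are:
  ⌊209/7^1⌋ = ⌊209/7⌋ = 29
  ⌊209/7^2⌋ = ⌊209/49⌋ = 4
(the next term ⌊209/7^3⌋ = 0, terminating the sum). Summing: v_7(209!) = 29 + 4 = 33.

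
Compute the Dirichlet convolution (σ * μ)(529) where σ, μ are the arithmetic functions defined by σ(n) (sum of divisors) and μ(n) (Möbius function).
(σ * μ)(529) = 529

Divisors of 529: [1, 23, 529]. For each d | 529:
  d = 1: σ(1) · μ(529/1) = 1 · 0 = 0
  d = 23: σ(23) · μ(529/23) = 24 · -1 = -24
  d = 529: σ(529) · μ(529/529) = 553 · 1 = 553
Summing: (σ * μ)(529) = 0 + -24 + 553 = 529.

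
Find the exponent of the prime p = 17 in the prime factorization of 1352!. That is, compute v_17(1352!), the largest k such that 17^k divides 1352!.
v_17(1352!) = 83

Legendre's formula: v_p(n!) = Σ_{k ≥ 1} ⌊n / p^k⌋. For p = 17, n = 1352, the terms are:
  ⌊1352/17^1⌋ = ⌊1352/17⌋ = 79
  ⌊1352/17^2⌋ = ⌊1352/289⌋ = 4
(the next term ⌊1352/17^3⌋ = 0, terminating the sum). Summing: v_17(1352!) = 79 + 4 = 83.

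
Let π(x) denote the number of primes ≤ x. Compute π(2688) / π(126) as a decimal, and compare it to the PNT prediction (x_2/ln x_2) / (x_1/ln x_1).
π(2688)/π(126) = 390/30 ≈ 13.0000;  PNT prediction ≈ 13.0657.

π(126) = 30 and π(2688) = 390, so π(2688)/π(126) ≈ 13.0000. The PNT-predicted ratio is (2688/ln(2688)) / (126/ln(126)) ≈ 13.0657. The two agree to within a few percent, as expected.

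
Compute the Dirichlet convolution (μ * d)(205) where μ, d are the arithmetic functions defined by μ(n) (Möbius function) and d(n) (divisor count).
(μ * d)(205) = 1

Divisors of 205: [1, 5, 41, 205]. For each d | 205:
  d = 1: μ(1) · d(205/1) = 1 · 4 = 4
  d = 5: μ(5) · d(205/5) = -1 · 2 = -2
  d = 41: μ(41) · d(205/41) = -1 · 2 = -2
  d = 205: μ(205) · d(205/205) = 1 · 1 = 1
Summing: (μ * d)(205) = 4 + -2 + -2 + 1 = 1.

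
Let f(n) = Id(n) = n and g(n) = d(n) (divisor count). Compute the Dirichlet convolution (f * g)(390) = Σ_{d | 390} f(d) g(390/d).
(Id * d)(390) = 2100

Divisors of 390: [1, 2, 3, 5, 6, 10, 13, 15, 26, 30, 39, 65, 78, 130, 195, 390]. For each d | 390:
  d = 1: Id(1) · d(390/1) = 1 · 16 = 16
  d = 2: Id(2) · d(390/2) = 2 · 8 = 16
  d = 3: Id(3) · d(390/3) = 3 · 8 = 24
  d = 5: Id(5) · d(390/5) = 5 · 8 = 40
  d = 6: Id(6) · d(390/6) = 6 · 4 = 24
  d = 10: Id(10) · d(390/10) = 10 · 4 = 40
  d = 13: Id(13) · d(390/13) = 13 · 8 = 104
  d = 15: Id(15) · d(390/15) = 15 · 4 = 60
  d = 26: Id(26) · d(390/26) = 26 · 4 = 104
  d = 30: Id(30) · d(390/30) = 30 · 2 = 60
  d = 39: Id(39) · d(390/39) = 39 · 4 = 156
  d = 65: Id(65) · d(390/65) = 65 · 4 = 260
  d = 78: Id(78) · d(390/78) = 78 · 2 = 156
  d = 130: Id(130) · d(390/130) = 130 · 2 = 260
  d = 195: Id(195) · d(390/195) = 195 · 2 = 390
  d = 390: Id(390) · d(390/390) = 390 · 1 = 390
Summing: (Id * d)(390) = 16 + 16 + 24 + 40 + 24 + 40 + 104 + 60 + 104 + 60 + 156 + 260 + 156 + 260 + 390 + 390 = 2100.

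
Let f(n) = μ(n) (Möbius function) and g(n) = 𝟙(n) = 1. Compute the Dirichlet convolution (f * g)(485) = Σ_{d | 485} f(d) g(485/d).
(μ * 𝟙)(485) = 0

Divisors of 485: [1, 5, 97, 485]. For each d | 485:
  d = 1: μ(1) · 𝟙(485/1) = 1 · 1 = 1
  d = 5: μ(5) · 𝟙(485/5) = -1 · 1 = -1
  d = 97: μ(97) · 𝟙(485/97) = -1 · 1 = -1
  d = 485: μ(485) · 𝟙(485/485) = 1 · 1 = 1
Summing: (μ * 𝟙)(485) = 1 + -1 + -1 + 1 = 0.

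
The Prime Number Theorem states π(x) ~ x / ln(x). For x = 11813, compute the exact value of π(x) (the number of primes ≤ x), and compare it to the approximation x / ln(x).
π(11813) = 1416;  x/ln(x) ≈ 1259.79;  relative error ≈ 11.03%.

Directly count primes up to 11813: π(11813) = 1416. The PNT approximation gives 11813/ln(11813) ≈ 11813/9.37696 ≈ 1259.79. Relative error (π(x) − x/ln(x)) / π(x) ≈ 11.03%; the approximation is known to undercount slightly (Li(x) is a better estimate).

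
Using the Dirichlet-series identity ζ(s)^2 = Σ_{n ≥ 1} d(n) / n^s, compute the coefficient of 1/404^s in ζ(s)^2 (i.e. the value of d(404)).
d(404) = 6

ζ(s)^2 = (Σ 1/m^s)(Σ 1/k^s). The coefficient of 1/n^s in the product is the number of ordered pairs (m, k) with mk = n, which equals d(n). For n = 404, divisors are [1, 2, 4, 101, 202, 404], so d(404) = 6.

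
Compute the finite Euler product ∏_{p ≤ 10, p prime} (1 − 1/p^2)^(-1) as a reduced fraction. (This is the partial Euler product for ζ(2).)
∏ = 1225/768

The primes p ≤ 10 are [2, 3, 5, 7]. For each prime, (1 − 1/p^2)^(-1) = p^2 / (p^2 − 1). The product is (1 − 1/2^2)^(-1), (1 − 1/3^2)^(-1), (1 − 1/5^2)^(-1), (1 − 1/7^2)^(-1) = ∏ p^2 / (p^2 − 1) = 1225/768.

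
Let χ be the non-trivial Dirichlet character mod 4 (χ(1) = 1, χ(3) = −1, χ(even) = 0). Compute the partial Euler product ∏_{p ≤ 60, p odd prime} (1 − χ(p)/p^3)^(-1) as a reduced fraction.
∏ = 33892950142980005397598438491456695728452775811/34979163586504081013297614880240795412263337984

The odd primes p ≤ 60 are [3, 5, 7, 11, 13, 17, 19, 23, 29, 31, 37, 41, 43, 47, 53, 59]. For each, χ(p) = 1 if p ≡ 1 mod 4, χ(p) = −1 if p ≡ 3 mod 4. Taking (1 − χ(p)/p^3)^(-1) = p^3/(p^3 − χ(p)): (1 − (-1)/3^3)^(-1) · (1 − (1)/5^3)^(-1) · (1 − (-1)/7^3)^(-1) · (1 − (-1)/11^3)^(-1) · (1 − (1)/13^3)^(-1) · (1 − (1)/17^3)^(-1) · (1 − (-1)/19^3)^(-1) · (1 − (-1)/23^3)^(-1) · (1 − (1)/29^3)^(-1) · (1 − (-1)/31^3)^(-1) · (1 − (1)/37^3)^(-1) · (1 − (1)/41^3)^(-1) · (1 − (-1)/43^3)^(-1) · (1 − (-1)/47^3)^(-1) · (1 − (1)/53^3)^(-1) · (1 − (-1)/59^3)^(-1) = 33892950142980005397598438491456695728452775811/34979163586504081013297614880240795412263337984.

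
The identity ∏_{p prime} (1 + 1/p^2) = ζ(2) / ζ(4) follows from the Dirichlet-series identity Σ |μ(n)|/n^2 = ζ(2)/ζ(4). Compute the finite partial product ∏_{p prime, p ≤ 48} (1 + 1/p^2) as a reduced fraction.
∏ = 101793085732936000000000/67237345888235944242129

The primes p ≤ 48 are [2, 3, 5, 7, 11, 13, 17, 19, 23, 29, 31, 37, 41, 43, 47]. For each, (1 + 1/p^2) = (p^2 + 1)/p^2. Multiplying these fractions over p ∈ [2, 3, 5, 7, 11, 13, 17, 19, 23, 29, 31, 37, 41, 43, 47] gives 101793085732936000000000/67237345888235944242129. (In the limit P → ∞ this tends to ζ(2)/ζ(4).)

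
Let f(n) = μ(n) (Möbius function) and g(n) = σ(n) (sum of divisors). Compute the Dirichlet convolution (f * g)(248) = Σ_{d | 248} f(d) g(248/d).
(μ * σ)(248) = 248

Divisors of 248: [1, 2, 4, 8, 31, 62, 124, 248]. For each d | 248:
  d = 1: μ(1) · σ(248/1) = 1 · 480 = 480
  d = 2: μ(2) · σ(248/2) = -1 · 224 = -224
  d = 4: μ(4) · σ(248/4) = 0 · 96 = 0
  d = 8: μ(8) · σ(248/8) = 0 · 32 = 0
  d = 31: μ(31) · σ(248/31) = -1 · 15 = -15
  d = 62: μ(62) · σ(248/62) = 1 · 7 = 7
  d = 124: μ(124) · σ(248/124) = 0 · 3 = 0
  d = 248: μ(248) · σ(248/248) = 0 · 1 = 0
Summing: (μ * σ)(248) = 480 + -224 + 0 + 0 + -15 + 7 + 0 + 0 = 248.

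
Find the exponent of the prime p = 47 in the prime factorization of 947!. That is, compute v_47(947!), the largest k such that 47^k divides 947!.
v_47(947!) = 20

Legendre's formula: v_p(n!) = Σ_{k ≥ 1} ⌊n / p^k⌋. For p = 47, n = 947, the terms are:
  ⌊947/47^1⌋ = ⌊947/47⌋ = 20
(the next term ⌊947/47^2⌋ = 0, terminating the sum). Summing: v_47(947!) = 20 = 20.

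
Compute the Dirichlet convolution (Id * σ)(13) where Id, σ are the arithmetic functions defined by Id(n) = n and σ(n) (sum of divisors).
(Id * σ)(13) = 27

Divisors of 13: [1, 13]. For each d | 13:
  d = 1: Id(1) · σ(13/1) = 1 · 14 = 14
  d = 13: Id(13) · σ(13/13) = 13 · 1 = 13
Summing: (Id * σ)(13) = 14 + 13 = 27.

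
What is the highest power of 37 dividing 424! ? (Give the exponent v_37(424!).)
v_37(424!) = 11

Legendre's formula: v_p(n!) = Σ_{k ≥ 1} ⌊n / p^k⌋. For p = 37, n = 424, the terms are:
  ⌊424/37^1⌋ = ⌊424/37⌋ = 11
(the next term ⌊424/37^2⌋ = 0, terminating the sum). Summing: v_37(424!) = 11 = 11.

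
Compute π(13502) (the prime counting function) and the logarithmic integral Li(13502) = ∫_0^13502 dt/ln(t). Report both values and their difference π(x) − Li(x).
π(13502) = 1600;  Li(13502) ≈ 1620.00;  π(x) − Li(x) ≈ -20.00.

Direct count of primes ≤ 13502 gives π(13502) = 1600. Numerical evaluation of the logarithmic integral gives Li(13502) ≈ 1620.00. The difference π(x) − Li(x) ≈ -20.00 is typically negative for small/moderate x (Li(x) overestimates), though Littlewood's theorem shows this sign changes infinitely often.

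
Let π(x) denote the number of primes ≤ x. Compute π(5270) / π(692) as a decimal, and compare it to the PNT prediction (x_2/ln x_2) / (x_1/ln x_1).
π(5270)/π(692) = 698/125 ≈ 5.5840;  PNT prediction ≈ 5.8115.

π(692) = 125 and π(5270) = 698, so π(5270)/π(692) ≈ 5.5840. The PNT-predicted ratio is (5270/ln(5270)) / (692/ln(692)) ≈ 5.8115. The two agree to within a few percent, as expected.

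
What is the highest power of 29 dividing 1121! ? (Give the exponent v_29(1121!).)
v_29(1121!) = 39

Legendre's formula: v_p(n!) = Σ_{k ≥ 1} ⌊n / p^k⌋. For p = 29, n = 1121, the terms are:
  ⌊1121/29^1⌋ = ⌊1121/29⌋ = 38
  ⌊1121/29^2⌋ = ⌊1121/841⌋ = 1
(the next term ⌊1121/29^3⌋ = 0, terminating the sum). Summing: v_29(1121!) = 38 + 1 = 39.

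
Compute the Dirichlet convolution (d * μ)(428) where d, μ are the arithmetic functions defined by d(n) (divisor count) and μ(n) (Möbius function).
(d * μ)(428) = 1

Divisors of 428: [1, 2, 4, 107, 214, 428]. For each d | 428:
  d = 1: d(1) · μ(428/1) = 1 · 0 = 0
  d = 2: d(2) · μ(428/2) = 2 · 1 = 2
  d = 4: d(4) · μ(428/4) = 3 · -1 = -3
  d = 107: d(107) · μ(428/107) = 2 · 0 = 0
  d = 214: d(214) · μ(428/214) = 4 · -1 = -4
  d = 428: d(428) · μ(428/428) = 6 · 1 = 6
Summing: (d * μ)(428) = 0 + 2 + -3 + 0 + -4 + 6 = 1.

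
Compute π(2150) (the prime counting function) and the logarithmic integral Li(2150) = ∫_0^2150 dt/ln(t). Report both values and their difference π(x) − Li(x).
π(2150) = 324;  Li(2150) ≈ 334.45;  π(x) − Li(x) ≈ -10.45.

Direct count of primes ≤ 2150 gives π(2150) = 324. Numerical evaluation of the logarithmic integral gives Li(2150) ≈ 334.45. The difference π(x) − Li(x) ≈ -10.45 is typically negative for small/moderate x (Li(x) overestimates), though Littlewood's theorem shows this sign changes infinitely often.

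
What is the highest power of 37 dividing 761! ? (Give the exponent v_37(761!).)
v_37(761!) = 20

Legendre's formula: v_p(n!) = Σ_{k ≥ 1} ⌊n / p^k⌋. For p = 37, n = 761, the terms are:
  ⌊761/37^1⌋ = ⌊761/37⌋ = 20
(the next term ⌊761/37^2⌋ = 0, terminating the sum). Summing: v_37(761!) = 20 = 20.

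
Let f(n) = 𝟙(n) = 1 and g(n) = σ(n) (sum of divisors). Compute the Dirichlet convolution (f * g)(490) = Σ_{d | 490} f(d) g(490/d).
(𝟙 * σ)(490) = 1848

Divisors of 490: [1, 2, 5, 7, 10, 14, 35, 49, 70, 98, 245, 490]. For each d | 490:
  d = 1: 𝟙(1) · σ(490/1) = 1 · 1026 = 1026
  d = 2: 𝟙(2) · σ(490/2) = 1 · 342 = 342
  d = 5: 𝟙(5) · σ(490/5) = 1 · 171 = 171
  d = 7: 𝟙(7) · σ(490/7) = 1 · 144 = 144
  d = 10: 𝟙(10) · σ(490/10) = 1 · 57 = 57
  d = 14: 𝟙(14) · σ(490/14) = 1 · 48 = 48
  d = 35: 𝟙(35) · σ(490/35) = 1 · 24 = 24
  d = 49: 𝟙(49) · σ(490/49) = 1 · 18 = 18
  d = 70: 𝟙(70) · σ(490/70) = 1 · 8 = 8
  d = 98: 𝟙(98) · σ(490/98) = 1 · 6 = 6
  d = 245: 𝟙(245) · σ(490/245) = 1 · 3 = 3
  d = 490: 𝟙(490) · σ(490/490) = 1 · 1 = 1
Summing: (𝟙 * σ)(490) = 1026 + 342 + 171 + 144 + 57 + 48 + 24 + 18 + 8 + 6 + 3 + 1 = 1848.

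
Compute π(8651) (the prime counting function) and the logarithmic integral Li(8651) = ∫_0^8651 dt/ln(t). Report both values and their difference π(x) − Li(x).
π(8651) = 1077;  Li(8651) ≈ 1098.54;  π(x) − Li(x) ≈ -21.54.

Direct count of primes ≤ 8651 gives π(8651) = 1077. Numerical evaluation of the logarithmic integral gives Li(8651) ≈ 1098.54. The difference π(x) − Li(x) ≈ -21.54 is typically negative for small/moderate x (Li(x) overestimates), though Littlewood's theorem shows this sign changes infinitely often.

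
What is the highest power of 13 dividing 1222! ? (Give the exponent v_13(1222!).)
v_13(1222!) = 101

Legendre's formula: v_p(n!) = Σ_{k ≥ 1} ⌊n / p^k⌋. For p = 13, n = 1222, the terms are:
  ⌊1222/13^1⌋ = ⌊1222/13⌋ = 94
  ⌊1222/13^2⌋ = ⌊1222/169⌋ = 7
(the next term ⌊1222/13^3⌋ = 0, terminating the sum). Summing: v_13(1222!) = 94 + 7 = 101.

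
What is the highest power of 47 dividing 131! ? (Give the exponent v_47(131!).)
v_47(131!) = 2

Legendre's formula: v_p(n!) = Σ_{k ≥ 1} ⌊n / p^k⌋. For p = 47, n = 131, the terms are:
  ⌊131/47^1⌋ = ⌊131/47⌋ = 2
(the next term ⌊131/47^2⌋ = 0, terminating the sum). Summing: v_47(131!) = 2 = 2.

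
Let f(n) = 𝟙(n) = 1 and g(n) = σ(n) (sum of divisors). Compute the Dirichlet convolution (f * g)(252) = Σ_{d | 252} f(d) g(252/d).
(𝟙 * σ)(252) = 1782

Divisors of 252: [1, 2, 3, 4, 6, 7, 9, 12, 14, 18, 21, 28, 36, 42, 63, 84, 126, 252]. For each d | 252:
  d = 1: 𝟙(1) · σ(252/1) = 1 · 728 = 728
  d = 2: 𝟙(2) · σ(252/2) = 1 · 312 = 312
  d = 3: 𝟙(3) · σ(252/3) = 1 · 224 = 224
  d = 4: 𝟙(4) · σ(252/4) = 1 · 104 = 104
  d = 6: 𝟙(6) · σ(252/6) = 1 · 96 = 96
  d = 7: 𝟙(7) · σ(252/7) = 1 · 91 = 91
  d = 9: 𝟙(9) · σ(252/9) = 1 · 56 = 56
  d = 12: 𝟙(12) · σ(252/12) = 1 · 32 = 32
  d = 14: 𝟙(14) · σ(252/14) = 1 · 39 = 39
  d = 18: 𝟙(18) · σ(252/18) = 1 · 24 = 24
  d = 21: 𝟙(21) · σ(252/21) = 1 · 28 = 28
  d = 28: 𝟙(28) · σ(252/28) = 1 · 13 = 13
  d = 36: 𝟙(36) · σ(252/36) = 1 · 8 = 8
  d = 42: 𝟙(42) · σ(252/42) = 1 · 12 = 12
  d = 63: 𝟙(63) · σ(252/63) = 1 · 7 = 7
  d = 84: 𝟙(84) · σ(252/84) = 1 · 4 = 4
  d = 126: 𝟙(126) · σ(252/126) = 1 · 3 = 3
  d = 252: 𝟙(252) · σ(252/252) = 1 · 1 = 1
Summing: (𝟙 * σ)(252) = 728 + 312 + 224 + 104 + 96 + 91 + 56 + 32 + 39 + 24 + 28 + 13 + 8 + 12 + 7 + 4 + 3 + 1 = 1782.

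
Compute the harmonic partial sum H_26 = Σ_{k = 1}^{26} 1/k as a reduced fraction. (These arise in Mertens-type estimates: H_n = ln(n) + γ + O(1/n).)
H_26 = 34395742267/8923714800

Direct summation: H_26 = 1 + 1/2 + ... + 1/26. The least common denominator is lcm(1, ..., 26) = 26771144400; over this denominator the numerator is 26771144400 + 13385572200 + 8923714800 + 6692786100 + 5354228880 + 4461857400 + 3824449200 + 3346393050 + 2974571600 + 2677114440 + 2433740400 + 2230928700 + 2059318800 + 1912224600 + 1784742960 + 1673196525 + 1574773200 + 1487285800 + 1409007600 + 1338557220 + 1274816400 + 1216870200 + 1163962800 + 1115464350 + 1070845776 + 1029659400 = 103187226801, so H_26 = 103187226801/26771144400; reducing by gcd(103187226801, 26771144400) = 3 gives 34395742267/8923714800 ≈ 3.85442. (The PNT-adjacent estimate ln(26) + γ ≈ 3.83531 matches within O(1/n).)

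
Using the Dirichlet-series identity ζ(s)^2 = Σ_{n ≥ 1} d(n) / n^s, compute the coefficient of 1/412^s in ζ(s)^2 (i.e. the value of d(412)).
d(412) = 6

ζ(s)^2 = (Σ 1/m^s)(Σ 1/k^s). The coefficient of 1/n^s in the product is the number of ordered pairs (m, k) with mk = n, which equals d(n). For n = 412, divisors are [1, 2, 4, 103, 206, 412], so d(412) = 6.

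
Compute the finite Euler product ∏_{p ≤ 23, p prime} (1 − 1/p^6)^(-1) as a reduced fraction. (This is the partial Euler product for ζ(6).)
∏ = 7921457489978054880231124911875/7786417203783354362865572118528

The primes p ≤ 23 are [2, 3, 5, 7, 11, 13, 17, 19, 23]. For each prime, (1 − 1/p^6)^(-1) = p^6 / (p^6 − 1). The product is (1 − 1/2^6)^(-1), (1 − 1/3^6)^(-1), (1 − 1/5^6)^(-1), (1 − 1/7^6)^(-1), (1 − 1/11^6)^(-1), (1 − 1/13^6)^(-1), (1 − 1/17^6)^(-1), (1 − 1/19^6)^(-1), (1 − 1/23^6)^(-1) = ∏ p^6 / (p^6 − 1) = 7921457489978054880231124911875/7786417203783354362865572118528.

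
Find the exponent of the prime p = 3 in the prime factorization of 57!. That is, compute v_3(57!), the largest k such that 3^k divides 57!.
v_3(57!) = 27

Legendre's formula: v_p(n!) = Σ_{k ≥ 1} ⌊n / p^k⌋. For p = 3, n = 57, the terms are:
  ⌊57/3^1⌋ = ⌊57/3⌋ = 19
  ⌊57/3^2⌋ = ⌊57/9⌋ = 6
  ⌊57/3^3⌋ = ⌊57/27⌋ = 2
(the next term ⌊57/3^4⌋ = 0, terminating the sum). Summing: v_3(57!) = 19 + 6 + 2 = 27.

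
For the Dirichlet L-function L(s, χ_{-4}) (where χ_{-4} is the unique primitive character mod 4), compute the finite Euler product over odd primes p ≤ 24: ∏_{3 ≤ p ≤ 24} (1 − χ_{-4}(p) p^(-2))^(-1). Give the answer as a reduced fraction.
∏ = 7900068038863/8628726988800

The odd primes p ≤ 24 are [3, 5, 7, 11, 13, 17, 19, 23]. For each, χ(p) = 1 if p ≡ 1 mod 4, χ(p) = −1 if p ≡ 3 mod 4. Taking (1 − χ(p)/p^2)^(-1) = p^2/(p^2 − χ(p)): (1 − (-1)/3^2)^(-1) · (1 − (1)/5^2)^(-1) · (1 − (-1)/7^2)^(-1) · (1 − (-1)/11^2)^(-1) · (1 − (1)/13^2)^(-1) · (1 − (1)/17^2)^(-1) · (1 − (-1)/19^2)^(-1) · (1 − (-1)/23^2)^(-1) = 7900068038863/8628726988800.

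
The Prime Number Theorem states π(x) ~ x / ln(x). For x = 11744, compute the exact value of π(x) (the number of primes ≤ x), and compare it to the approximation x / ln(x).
π(11744) = 1409;  x/ln(x) ≈ 1253.21;  relative error ≈ 11.06%.

Directly count primes up to 11744: π(11744) = 1409. The PNT approximation gives 11744/ln(11744) ≈ 11744/9.37110 ≈ 1253.21. Relative error (π(x) − x/ln(x)) / π(x) ≈ 11.06%; the approximation is known to undercount slightly (Li(x) is a better estimate).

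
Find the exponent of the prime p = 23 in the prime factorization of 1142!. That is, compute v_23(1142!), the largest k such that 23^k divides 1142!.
v_23(1142!) = 51

Legendre's formula: v_p(n!) = Σ_{k ≥ 1} ⌊n / p^k⌋. For p = 23, n = 1142, the terms are:
  ⌊1142/23^1⌋ = ⌊1142/23⌋ = 49
  ⌊1142/23^2⌋ = ⌊1142/529⌋ = 2
(the next term ⌊1142/23^3⌋ = 0, terminating the sum). Summing: v_23(1142!) = 49 + 2 = 51.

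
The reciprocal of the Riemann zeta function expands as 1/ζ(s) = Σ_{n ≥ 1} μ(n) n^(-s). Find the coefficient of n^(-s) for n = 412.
μ(412) = 0

Factor n = 412 = 2^2 · 103. μ(n) = 0 if any exponent ≥ 2 (not squarefree); otherwise μ(n) = (−1)^{ω(n)} where ω(n) is the number of distinct prime factors. Applying: μ(412) = 0.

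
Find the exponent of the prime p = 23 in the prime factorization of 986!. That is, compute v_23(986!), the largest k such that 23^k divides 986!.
v_23(986!) = 43

Legendre's formula: v_p(n!) = Σ_{k ≥ 1} ⌊n / p^k⌋. For p = 23, n = 986, the terms are:
  ⌊986/23^1⌋ = ⌊986/23⌋ = 42
  ⌊986/23^2⌋ = ⌊986/529⌋ = 1
(the next term ⌊986/23^3⌋ = 0, terminating the sum). Summing: v_23(986!) = 42 + 1 = 43.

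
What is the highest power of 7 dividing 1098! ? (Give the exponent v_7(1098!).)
v_7(1098!) = 181

Legendre's formula: v_p(n!) = Σ_{k ≥ 1} ⌊n / p^k⌋. For p = 7, n = 1098, the terms are:
  ⌊1098/7^1⌋ = ⌊1098/7⌋ = 156
  ⌊1098/7^2⌋ = ⌊1098/49⌋ = 22
  ⌊1098/7^3⌋ = ⌊1098/343⌋ = 3
(the next term ⌊1098/7^4⌋ = 0, terminating the sum). Summing: v_7(1098!) = 156 + 22 + 3 = 181.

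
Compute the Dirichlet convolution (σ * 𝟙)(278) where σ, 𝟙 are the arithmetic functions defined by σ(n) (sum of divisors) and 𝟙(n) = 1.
(σ * 𝟙)(278) = 564

Divisors of 278: [1, 2, 139, 278]. For each d | 278:
  d = 1: σ(1) · 𝟙(278/1) = 1 · 1 = 1
  d = 2: σ(2) · 𝟙(278/2) = 3 · 1 = 3
  d = 139: σ(139) · 𝟙(278/139) = 140 · 1 = 140
  d = 278: σ(278) · 𝟙(278/278) = 420 · 1 = 420
Summing: (σ * 𝟙)(278) = 1 + 3 + 140 + 420 = 564.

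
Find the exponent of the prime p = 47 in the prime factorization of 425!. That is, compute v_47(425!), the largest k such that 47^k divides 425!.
v_47(425!) = 9

Legendre's formula: v_p(n!) = Σ_{k ≥ 1} ⌊n / p^k⌋. For p = 47, n = 425, the terms are:
  ⌊425/47^1⌋ = ⌊425/47⌋ = 9
(the next term ⌊425/47^2⌋ = 0, terminating the sum). Summing: v_47(425!) = 9 = 9.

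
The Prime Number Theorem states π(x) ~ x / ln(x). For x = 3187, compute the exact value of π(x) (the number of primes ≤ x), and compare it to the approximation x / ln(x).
π(3187) = 451;  x/ln(x) ≈ 395.07;  relative error ≈ 12.40%.

Directly count primes up to 3187: π(3187) = 451. The PNT approximation gives 3187/ln(3187) ≈ 3187/8.06684 ≈ 395.07. Relative error (π(x) − x/ln(x)) / π(x) ≈ 12.40%; the approximation is known to undercount slightly (Li(x) is a better estimate).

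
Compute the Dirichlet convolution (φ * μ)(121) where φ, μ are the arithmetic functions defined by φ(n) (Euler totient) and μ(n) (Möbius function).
(φ * μ)(121) = 100

Divisors of 121: [1, 11, 121]. For each d | 121:
  d = 1: φ(1) · μ(121/1) = 1 · 0 = 0
  d = 11: φ(11) · μ(121/11) = 10 · -1 = -10
  d = 121: φ(121) · μ(121/121) = 110 · 1 = 110
Summing: (φ * μ)(121) = 0 + -10 + 110 = 100.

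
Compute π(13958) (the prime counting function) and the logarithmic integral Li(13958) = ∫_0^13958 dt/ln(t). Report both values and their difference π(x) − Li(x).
π(13958) = 1648;  Li(13958) ≈ 1667.86;  π(x) − Li(x) ≈ -19.86.

Direct count of primes ≤ 13958 gives π(13958) = 1648. Numerical evaluation of the logarithmic integral gives Li(13958) ≈ 1667.86. The difference π(x) − Li(x) ≈ -19.86 is typically negative for small/moderate x (Li(x) overestimates), though Littlewood's theorem shows this sign changes infinitely often.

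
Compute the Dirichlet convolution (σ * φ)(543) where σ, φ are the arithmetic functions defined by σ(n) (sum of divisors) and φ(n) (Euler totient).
(σ * φ)(543) = 2172

Divisors of 543: [1, 3, 181, 543]. For each d | 543:
  d = 1: σ(1) · φ(543/1) = 1 · 360 = 360
  d = 3: σ(3) · φ(543/3) = 4 · 180 = 720
  d = 181: σ(181) · φ(543/181) = 182 · 2 = 364
  d = 543: σ(543) · φ(543/543) = 728 · 1 = 728
Summing: (σ * φ)(543) = 360 + 720 + 364 + 728 = 2172.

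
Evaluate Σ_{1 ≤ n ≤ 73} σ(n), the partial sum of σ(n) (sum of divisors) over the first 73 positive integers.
Σ_{n ≤ 73} σ(n) = 4406

Compute σ(n) for each 1 ≤ n ≤ 73: σ(1) = 1, σ(2) = 3, σ(3) = 4, σ(4) = 7, σ(5) = 6, σ(6) = 12, σ(7) = 8, σ(8) = 15, σ(9) = 13, σ(10) = 18, σ(11) = 12, σ(12) = 28, σ(13) = 14, σ(14) = 24, σ(15) = 24, σ(16) = 31, σ(17) = 18, σ(18) = 39, σ(19) = 20, σ(20) = 42, σ(21) = 32, σ(22) = 36, σ(23) = 24, σ(24) = 60, σ(25) = 31, σ(26) = 42, σ(27) = 40, σ(28) = 56, σ(29) = 30, σ(30) = 72, σ(31) = 32, σ(32) = 63, σ(33) = 48, σ(34) = 54, σ(35) = 48, σ(36) = 91, σ(37) = 38, σ(38) = 60, σ(39) = 56, σ(40) = 90, σ(41) = 42, σ(42) = 96, σ(43) = 44, σ(44) = 84, σ(45) = 78, σ(46) = 72, σ(47) = 48, σ(48) = 124, σ(49) = 57, σ(50) = 93, σ(51) = 72, σ(52) = 98, σ(53) = 54, σ(54) = 120, σ(55) = 72, σ(56) = 120, σ(57) = 80, σ(58) = 90, σ(59) = 60, σ(60) = 168, σ(61) = 62, σ(62) = 96, σ(63) = 104, σ(64) = 127, σ(65) = 84, σ(66) = 144, σ(67) = 68, σ(68) = 126, σ(69) = 96, σ(70) = 144, σ(71) = 72, σ(72) = 195, σ(73) = 74. Summing all 73 values: 4406. (Average order: Σ_{n ≤ x} σ(n) ~ (π²/12) x². For x = 73, (π²/12)·73² ≈ 4382.93.)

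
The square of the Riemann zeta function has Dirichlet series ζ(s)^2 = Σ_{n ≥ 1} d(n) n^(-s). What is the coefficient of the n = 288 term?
d(288) = 18

ζ(s)^2 = (Σ 1/m^s)(Σ 1/k^s). The coefficient of 1/n^s in the product is the number of ordered pairs (m, k) with mk = n, which equals d(n). For n = 288, divisors are [1, 2, 3, 4, 6, 8, 9, 12, 16, 18, 24, 32, 36, 48, 72, 96, 144, 288], so d(288) = 18.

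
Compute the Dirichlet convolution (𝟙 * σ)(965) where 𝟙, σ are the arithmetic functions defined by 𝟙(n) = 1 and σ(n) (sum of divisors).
(𝟙 * σ)(965) = 1365

Divisors of 965: [1, 5, 193, 965]. For each d | 965:
  d = 1: 𝟙(1) · σ(965/1) = 1 · 1164 = 1164
  d = 5: 𝟙(5) · σ(965/5) = 1 · 194 = 194
  d = 193: 𝟙(193) · σ(965/193) = 1 · 6 = 6
  d = 965: 𝟙(965) · σ(965/965) = 1 · 1 = 1
Summing: (𝟙 * σ)(965) = 1164 + 194 + 6 + 1 = 1365.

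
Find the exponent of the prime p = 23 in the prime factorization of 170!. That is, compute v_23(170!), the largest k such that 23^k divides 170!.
v_23(170!) = 7

Legendre's formula: v_p(n!) = Σ_{k ≥ 1} ⌊n / p^k⌋. For p = 23, n = 170, the terms are:
  ⌊170/23^1⌋ = ⌊170/23⌋ = 7
(the next term ⌊170/23^2⌋ = 0, terminating the sum). Summing: v_23(170!) = 7 = 7.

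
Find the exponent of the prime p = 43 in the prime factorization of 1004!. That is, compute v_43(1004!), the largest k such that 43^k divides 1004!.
v_43(1004!) = 23

Legendre's formula: v_p(n!) = Σ_{k ≥ 1} ⌊n / p^k⌋. For p = 43, n = 1004, the terms are:
  ⌊1004/43^1⌋ = ⌊1004/43⌋ = 23
(the next term ⌊1004/43^2⌋ = 0, terminating the sum). Summing: v_43(1004!) = 23 = 23.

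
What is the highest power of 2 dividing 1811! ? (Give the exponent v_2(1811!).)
v_2(1811!) = 1805

Legendre's formula: v_p(n!) = Σ_{k ≥ 1} ⌊n / p^k⌋. For p = 2, n = 1811, the terms are:
  ⌊1811/2^1⌋ = ⌊1811/2⌋ = 905
  ⌊1811/2^2⌋ = ⌊1811/4⌋ = 452
  ⌊1811/2^3⌋ = ⌊1811/8⌋ = 226
  ⌊1811/2^4⌋ = ⌊1811/16⌋ = 113
  ⌊1811/2^5⌋ = ⌊1811/32⌋ = 56
  ⌊1811/2^6⌋ = ⌊1811/64⌋ = 28
  ⌊1811/2^7⌋ = ⌊1811/128⌋ = 14
  ⌊1811/2^8⌋ = ⌊1811/256⌋ = 7
  ⌊1811/2^9⌋ = ⌊1811/512⌋ = 3
  ⌊1811/2^10⌋ = ⌊1811/1024⌋ = 1
(the next term ⌊1811/2^11⌋ = 0, terminating the sum). Summing: v_2(1811!) = 905 + 452 + 226 + 113 + 56 + 28 + 14 + 7 + 3 + 1 = 1805.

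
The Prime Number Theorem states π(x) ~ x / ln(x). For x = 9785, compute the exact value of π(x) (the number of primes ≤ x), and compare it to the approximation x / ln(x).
π(9785) = 1206;  x/ln(x) ≈ 1064.91;  relative error ≈ 11.70%.

Directly count primes up to 9785: π(9785) = 1206. The PNT approximation gives 9785/ln(9785) ≈ 9785/9.18861 ≈ 1064.91. Relative error (π(x) − x/ln(x)) / π(x) ≈ 11.70%; the approximation is known to undercount slightly (Li(x) is a better estimate).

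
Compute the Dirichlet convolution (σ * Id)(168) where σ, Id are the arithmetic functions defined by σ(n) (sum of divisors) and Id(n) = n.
(σ * Id)(168) = 5145

Divisors of 168: [1, 2, 3, 4, 6, 7, 8, 12, 14, 21, 24, 28, 42, 56, 84, 168]. For each d | 168:
  d = 1: σ(1) · Id(168/1) = 1 · 168 = 168
  d = 2: σ(2) · Id(168/2) = 3 · 84 = 252
  d = 3: σ(3) · Id(168/3) = 4 · 56 = 224
  d = 4: σ(4) · Id(168/4) = 7 · 42 = 294
  d = 6: σ(6) · Id(168/6) = 12 · 28 = 336
  d = 7: σ(7) · Id(168/7) = 8 · 24 = 192
  d = 8: σ(8) · Id(168/8) = 15 · 21 = 315
  d = 12: σ(12) · Id(168/12) = 28 · 14 = 392
  d = 14: σ(14) · Id(168/14) = 24 · 12 = 288
  d = 21: σ(21) · Id(168/21) = 32 · 8 = 256
  d = 24: σ(24) · Id(168/24) = 60 · 7 = 420
  d = 28: σ(28) · Id(168/28) = 56 · 6 = 336
  d = 42: σ(42) · Id(168/42) = 96 · 4 = 384
  d = 56: σ(56) · Id(168/56) = 120 · 3 = 360
  d = 84: σ(84) · Id(168/84) = 224 · 2 = 448
  d = 168: σ(168) · Id(168/168) = 480 · 1 = 480
Summing: (σ * Id)(168) = 168 + 252 + 224 + 294 + 336 + 192 + 315 + 392 + 288 + 256 + 420 + 336 + 384 + 360 + 448 + 480 = 5145.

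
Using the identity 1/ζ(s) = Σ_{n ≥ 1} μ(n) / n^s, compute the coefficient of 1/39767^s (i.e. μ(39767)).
μ(39767) = 1

Factor n = 39767 = 7 · 13 · 19 · 23. μ(n) = 0 if any exponent ≥ 2 (not squarefree); otherwise μ(n) = (−1)^{ω(n)} where ω(n) is the number of distinct prime factors. Applying: μ(39767) = 1.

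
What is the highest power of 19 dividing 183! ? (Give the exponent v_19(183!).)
v_19(183!) = 9

Legendre's formula: v_p(n!) = Σ_{k ≥ 1} ⌊n / p^k⌋. For p = 19, n = 183, the terms are:
  ⌊183/19^1⌋ = ⌊183/19⌋ = 9
(the next term ⌊183/19^2⌋ = 0, terminating the sum). Summing: v_19(183!) = 9 = 9.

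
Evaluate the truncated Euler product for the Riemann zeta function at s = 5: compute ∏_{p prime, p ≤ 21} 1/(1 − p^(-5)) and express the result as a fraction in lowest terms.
∏ = 995488417328655275157507375/960036697434231116505428608

The primes p ≤ 21 are [2, 3, 5, 7, 11, 13, 17, 19]. For each prime, (1 − 1/p^5)^(-1) = p^5 / (p^5 − 1). The product is (1 − 1/2^5)^(-1), (1 − 1/3^5)^(-1), (1 − 1/5^5)^(-1), (1 − 1/7^5)^(-1), (1 − 1/11^5)^(-1), (1 − 1/13^5)^(-1), (1 − 1/17^5)^(-1), (1 − 1/19^5)^(-1) = ∏ p^5 / (p^5 − 1) = 995488417328655275157507375/960036697434231116505428608.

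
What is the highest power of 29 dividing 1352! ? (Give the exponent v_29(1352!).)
v_29(1352!) = 47

Legendre's formula: v_p(n!) = Σ_{k ≥ 1} ⌊n / p^k⌋. For p = 29, n = 1352, the terms are:
  ⌊1352/29^1⌋ = ⌊1352/29⌋ = 46
  ⌊1352/29^2⌋ = ⌊1352/841⌋ = 1
(the next term ⌊1352/29^3⌋ = 0, terminating the sum). Summing: v_29(1352!) = 46 + 1 = 47.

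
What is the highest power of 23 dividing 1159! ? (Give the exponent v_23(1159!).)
v_23(1159!) = 52

Legendre's formula: v_p(n!) = Σ_{k ≥ 1} ⌊n / p^k⌋. For p = 23, n = 1159, the terms are:
  ⌊1159/23^1⌋ = ⌊1159/23⌋ = 50
  ⌊1159/23^2⌋ = ⌊1159/529⌋ = 2
(the next term ⌊1159/23^3⌋ = 0, terminating the sum). Summing: v_23(1159!) = 50 + 2 = 52.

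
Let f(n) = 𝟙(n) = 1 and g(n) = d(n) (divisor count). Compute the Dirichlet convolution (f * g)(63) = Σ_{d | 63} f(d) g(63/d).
(𝟙 * d)(63) = 18

Divisors of 63: [1, 3, 7, 9, 21, 63]. For each d | 63:
  d = 1: 𝟙(1) · d(63/1) = 1 · 6 = 6
  d = 3: 𝟙(3) · d(63/3) = 1 · 4 = 4
  d = 7: 𝟙(7) · d(63/7) = 1 · 3 = 3
  d = 9: 𝟙(9) · d(63/9) = 1 · 2 = 2
  d = 21: 𝟙(21) · d(63/21) = 1 · 2 = 2
  d = 63: 𝟙(63) · d(63/63) = 1 · 1 = 1
Summing: (𝟙 * d)(63) = 6 + 4 + 3 + 2 + 2 + 1 = 18.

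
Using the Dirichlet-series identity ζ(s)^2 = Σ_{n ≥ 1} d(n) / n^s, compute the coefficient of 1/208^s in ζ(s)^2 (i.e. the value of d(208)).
d(208) = 10

ζ(s)^2 = (Σ 1/m^s)(Σ 1/k^s). The coefficient of 1/n^s in the product is the number of ordered pairs (m, k) with mk = n, which equals d(n). For n = 208, divisors are [1, 2, 4, 8, 13, 16, 26, 52, 104, 208], so d(208) = 10.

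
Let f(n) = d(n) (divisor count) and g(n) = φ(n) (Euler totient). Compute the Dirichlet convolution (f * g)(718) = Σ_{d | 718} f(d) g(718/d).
(d * φ)(718) = 1080

Divisors of 718: [1, 2, 359, 718]. For each d | 718:
  d = 1: d(1) · φ(718/1) = 1 · 358 = 358
  d = 2: d(2) · φ(718/2) = 2 · 358 = 716
  d = 359: d(359) · φ(718/359) = 2 · 1 = 2
  d = 718: d(718) · φ(718/718) = 4 · 1 = 4
Summing: (d * φ)(718) = 358 + 716 + 2 + 4 = 1080.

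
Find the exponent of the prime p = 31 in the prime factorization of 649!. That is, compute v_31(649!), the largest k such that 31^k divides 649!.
v_31(649!) = 20

Legendre's formula: v_p(n!) = Σ_{k ≥ 1} ⌊n / p^k⌋. For p = 31, n = 649, the terms are:
  ⌊649/31^1⌋ = ⌊649/31⌋ = 20
(the next term ⌊649/31^2⌋ = 0, terminating the sum). Summing: v_31(649!) = 20 = 20.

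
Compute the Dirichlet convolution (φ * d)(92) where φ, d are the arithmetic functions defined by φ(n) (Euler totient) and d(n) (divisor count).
(φ * d)(92) = 168

Divisors of 92: [1, 2, 4, 23, 46, 92]. For each d | 92:
  d = 1: φ(1) · d(92/1) = 1 · 6 = 6
  d = 2: φ(2) · d(92/2) = 1 · 4 = 4
  d = 4: φ(4) · d(92/4) = 2 · 2 = 4
  d = 23: φ(23) · d(92/23) = 22 · 3 = 66
  d = 46: φ(46) · d(92/46) = 22 · 2 = 44
  d = 92: φ(92) · d(92/92) = 44 · 1 = 44
Summing: (φ * d)(92) = 6 + 4 + 4 + 66 + 44 + 44 = 168.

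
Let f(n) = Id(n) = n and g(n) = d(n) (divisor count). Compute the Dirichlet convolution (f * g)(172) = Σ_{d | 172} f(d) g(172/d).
(Id * d)(172) = 495

Divisors of 172: [1, 2, 4, 43, 86, 172]. For each d | 172:
  d = 1: Id(1) · d(172/1) = 1 · 6 = 6
  d = 2: Id(2) · d(172/2) = 2 · 4 = 8
  d = 4: Id(4) · d(172/4) = 4 · 2 = 8
  d = 43: Id(43) · d(172/43) = 43 · 3 = 129
  d = 86: Id(86) · d(172/86) = 86 · 2 = 172
  d = 172: Id(172) · d(172/172) = 172 · 1 = 172
Summing: (Id * d)(172) = 6 + 8 + 8 + 129 + 172 + 172 = 495.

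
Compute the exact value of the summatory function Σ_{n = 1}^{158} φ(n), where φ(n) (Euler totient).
Σ_{n ≤ 158} φ(n) = 7638

Compute φ(n) for each 1 ≤ n ≤ 158: φ(1) = 1, φ(2) = 1, φ(3) = 2, φ(4) = 2, φ(5) = 4, φ(6) = 2, φ(7) = 6, φ(8) = 4, φ(9) = 6, φ(10) = 4, φ(11) = 10, φ(12) = 4, φ(13) = 12, φ(14) = 6, φ(15) = 8, φ(16) = 8, φ(17) = 16, φ(18) = 6, φ(19) = 18, φ(20) = 8, φ(21) = 12, φ(22) = 10, φ(23) = 22, φ(24) = 8, φ(25) = 20, φ(26) = 12, φ(27) = 18, φ(28) = 12, φ(29) = 28, φ(30) = 8, φ(31) = 30, φ(32) = 16, φ(33) = 20, φ(34) = 16, φ(35) = 24, φ(36) = 12, φ(37) = 36, φ(38) = 18, φ(39) = 24, φ(40) = 16, φ(41) = 40, φ(42) = 12, φ(43) = 42, φ(44) = 20, φ(45) = 24, φ(46) = 22, φ(47) = 46, φ(48) = 16, φ(49) = 42, φ(50) = 20, φ(51) = 32, φ(52) = 24, φ(53) = 52, φ(54) = 18, φ(55) = 40, φ(56) = 24, φ(57) = 36, φ(58) = 28, φ(59) = 58, φ(60) = 16, φ(61) = 60, φ(62) = 30, φ(63) = 36, φ(64) = 32, φ(65) = 48, φ(66) = 20, φ(67) = 66, φ(68) = 32, φ(69) = 44, φ(70) = 24, φ(71) = 70, φ(72) = 24, φ(73) = 72, φ(74) = 36, φ(75) = 40, φ(76) = 36, φ(77) = 60, φ(78) = 24, φ(79) = 78, φ(80) = 32, φ(81) = 54, φ(82) = 40, φ(83) = 82, φ(84) = 24, φ(85) = 64, φ(86) = 42, φ(87) = 56, φ(88) = 40, φ(89) = 88, φ(90) = 24, φ(91) = 72, φ(92) = 44, φ(93) = 60, φ(94) = 46, φ(95) = 72, φ(96) = 32, φ(97) = 96, φ(98) = 42, φ(99) = 60, φ(100) = 40, φ(101) = 100, φ(102) = 32, φ(103) = 102, φ(104) = 48, φ(105) = 48, φ(106) = 52, φ(107) = 106, φ(108) = 36, φ(109) = 108, φ(110) = 40, φ(111) = 72, φ(112) = 48, φ(113) = 112, φ(114) = 36, φ(115) = 88, φ(116) = 56, φ(117) = 72, φ(118) = 58, φ(119) = 96, φ(120) = 32, φ(121) = 110, φ(122) = 60, φ(123) = 80, φ(124) = 60, φ(125) = 100, φ(126) = 36, φ(127) = 126, φ(128) = 64, φ(129) = 84, φ(130) = 48, φ(131) = 130, φ(132) = 40, φ(133) = 108, φ(134) = 66, φ(135) = 72, φ(136) = 64, φ(137) = 136, φ(138) = 44, φ(139) = 138, φ(140) = 48, φ(141) = 92, φ(142) = 70, φ(143) = 120, φ(144) = 48, φ(145) = 112, φ(146) = 72, φ(147) = 84, φ(148) = 72, φ(149) = 148, φ(150) = 40, φ(151) = 150, φ(152) = 72, φ(153) = 96, φ(154) = 60, φ(155) = 120, φ(156) = 48, φ(157) = 156, φ(158) = 78. Summing all 158 values: 7638. (Average order: Σ_{n ≤ x} φ(n) ~ (3/π²) x². For x = 158, (3/π²)·158² ≈ 7588.15.)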